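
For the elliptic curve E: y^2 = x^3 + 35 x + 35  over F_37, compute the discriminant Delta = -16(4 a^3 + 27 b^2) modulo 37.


4 a^3 + 27 b^2 = 4*35^3 + 27*35^2 = 171500 + 33075 = 204575
Delta = -16 * (204575) = -3273200
Delta mod 37 = 5

Delta = 5 (mod 37)


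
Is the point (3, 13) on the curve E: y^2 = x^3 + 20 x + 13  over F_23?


Check whether y^2 = x^3 + 20 x + 13 (mod 23) for (x, y) = (3, 13).
LHS: y^2 = 13^2 mod 23 = 8
RHS: x^3 + 20 x + 13 = 3^3 + 20*3 + 13 mod 23 = 8
LHS = RHS

Yes, on the curve


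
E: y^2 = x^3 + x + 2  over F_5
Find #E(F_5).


For each x in F_5, count y with y^2 = x^3 + 1 x + 2 mod 5:
  x = 1: RHS = 4, y in [2, 3]  -> 2 point(s)
  x = 4: RHS = 0, y in [0]  -> 1 point(s)
Affine points: 3. Add the point at infinity: total = 4.

#E(F_5) = 4


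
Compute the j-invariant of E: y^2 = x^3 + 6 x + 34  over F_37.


Delta = -16(4 a^3 + 27 b^2) mod 37 = 11
-1728 * (4 a)^3 = -1728 * (4*6)^3 mod 37 = 31
j = 31 * 11^(-1) mod 37 = 23

j = 23 (mod 37)


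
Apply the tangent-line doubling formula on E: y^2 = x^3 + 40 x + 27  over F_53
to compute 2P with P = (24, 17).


Doubling: s = (3 x1^2 + a) / (2 y1)
s = (3*24^2 + 40) / (2*17) mod 53 = 52
x3 = s^2 - 2 x1 mod 53 = 52^2 - 2*24 = 6
y3 = s (x1 - x3) - y1 mod 53 = 52 * (24 - 6) - 17 = 18

2P = (6, 18)


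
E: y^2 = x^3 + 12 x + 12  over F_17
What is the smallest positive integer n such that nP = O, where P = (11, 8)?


Compute successive multiples of P until we hit O:
  1P = (11, 8)
  2P = (13, 11)
  3P = (8, 5)
  4P = (16, 4)
  5P = (9, 4)
  6P = (1, 12)
  7P = (14, 0)
  8P = (1, 5)
  ... (continuing to 14P)
  14P = O

ord(P) = 14


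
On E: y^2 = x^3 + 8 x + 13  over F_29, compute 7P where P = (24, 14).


k = 7 = 111_2 (binary, LSB first: 111)
Double-and-add from P = (24, 14):
  bit 0 = 1: acc = O + (24, 14) = (24, 14)
  bit 1 = 1: acc = (24, 14) + (26, 7) = (13, 20)
  bit 2 = 1: acc = (13, 20) + (5, 2) = (7, 8)

7P = (7, 8)


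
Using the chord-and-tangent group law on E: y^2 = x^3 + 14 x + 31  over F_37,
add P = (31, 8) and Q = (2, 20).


P != Q, so use the chord formula.
s = (y2 - y1) / (x2 - x1) = (12) / (8) mod 37 = 20
x3 = s^2 - x1 - x2 mod 37 = 20^2 - 31 - 2 = 34
y3 = s (x1 - x3) - y1 mod 37 = 20 * (31 - 34) - 8 = 6

P + Q = (34, 6)


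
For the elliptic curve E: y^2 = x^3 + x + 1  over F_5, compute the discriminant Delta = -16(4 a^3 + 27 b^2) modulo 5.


4 a^3 + 27 b^2 = 4*1^3 + 27*1^2 = 4 + 27 = 31
Delta = -16 * (31) = -496
Delta mod 5 = 4

Delta = 4 (mod 5)


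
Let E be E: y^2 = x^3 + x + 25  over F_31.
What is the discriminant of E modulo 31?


4 a^3 + 27 b^2 = 4*1^3 + 27*25^2 = 4 + 16875 = 16879
Delta = -16 * (16879) = -270064
Delta mod 31 = 8

Delta = 8 (mod 31)


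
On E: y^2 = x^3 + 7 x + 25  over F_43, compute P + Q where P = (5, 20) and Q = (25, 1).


P != Q, so use the chord formula.
s = (y2 - y1) / (x2 - x1) = (24) / (20) mod 43 = 27
x3 = s^2 - x1 - x2 mod 43 = 27^2 - 5 - 25 = 11
y3 = s (x1 - x3) - y1 mod 43 = 27 * (5 - 11) - 20 = 33

P + Q = (11, 33)


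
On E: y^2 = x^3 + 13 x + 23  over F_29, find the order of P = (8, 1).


Compute successive multiples of P until we hit O:
  1P = (8, 1)
  2P = (14, 22)
  3P = (12, 14)
  4P = (25, 9)
  5P = (19, 16)
  6P = (18, 17)
  7P = (16, 21)
  8P = (4, 9)
  ... (continuing to 37P)
  37P = O

ord(P) = 37


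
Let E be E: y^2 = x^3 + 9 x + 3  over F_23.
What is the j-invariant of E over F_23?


Delta = -16(4 a^3 + 27 b^2) mod 23 = 10
-1728 * (4 a)^3 = -1728 * (4*9)^3 mod 23 = 10
j = 10 * 10^(-1) mod 23 = 1

j = 1 (mod 23)


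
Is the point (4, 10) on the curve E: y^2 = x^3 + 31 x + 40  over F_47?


Check whether y^2 = x^3 + 31 x + 40 (mod 47) for (x, y) = (4, 10).
LHS: y^2 = 10^2 mod 47 = 6
RHS: x^3 + 31 x + 40 = 4^3 + 31*4 + 40 mod 47 = 40
LHS != RHS

No, not on the curve


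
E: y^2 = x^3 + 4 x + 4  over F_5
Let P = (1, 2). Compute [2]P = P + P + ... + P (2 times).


k = 2 = 10_2 (binary, LSB first: 01)
Double-and-add from P = (1, 2):
  bit 0 = 0: acc unchanged = O
  bit 1 = 1: acc = O + (2, 0) = (2, 0)

2P = (2, 0)


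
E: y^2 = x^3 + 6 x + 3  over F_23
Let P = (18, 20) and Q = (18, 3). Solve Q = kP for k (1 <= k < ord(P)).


Enumerate multiples of P until we hit Q = (18, 3):
  1P = (18, 20)
  2P = (14, 18)
  3P = (20, 2)
  4P = (20, 21)
  5P = (14, 5)
  6P = (18, 3)
Match found at i = 6.

k = 6


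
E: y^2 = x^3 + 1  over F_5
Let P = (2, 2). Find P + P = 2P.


Doubling: s = (3 x1^2 + a) / (2 y1)
s = (3*2^2 + 0) / (2*2) mod 5 = 3
x3 = s^2 - 2 x1 mod 5 = 3^2 - 2*2 = 0
y3 = s (x1 - x3) - y1 mod 5 = 3 * (2 - 0) - 2 = 4

2P = (0, 4)


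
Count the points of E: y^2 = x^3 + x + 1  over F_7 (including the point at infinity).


For each x in F_7, count y with y^2 = x^3 + 1 x + 1 mod 7:
  x = 0: RHS = 1, y in [1, 6]  -> 2 point(s)
  x = 2: RHS = 4, y in [2, 5]  -> 2 point(s)
Affine points: 4. Add the point at infinity: total = 5.

#E(F_7) = 5


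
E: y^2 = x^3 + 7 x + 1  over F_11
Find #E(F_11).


For each x in F_11, count y with y^2 = x^3 + 7 x + 1 mod 11:
  x = 0: RHS = 1, y in [1, 10]  -> 2 point(s)
  x = 1: RHS = 9, y in [3, 8]  -> 2 point(s)
  x = 2: RHS = 1, y in [1, 10]  -> 2 point(s)
  x = 3: RHS = 5, y in [4, 7]  -> 2 point(s)
  x = 4: RHS = 5, y in [4, 7]  -> 2 point(s)
  x = 9: RHS = 1, y in [1, 10]  -> 2 point(s)
  x = 10: RHS = 4, y in [2, 9]  -> 2 point(s)
Affine points: 14. Add the point at infinity: total = 15.

#E(F_11) = 15


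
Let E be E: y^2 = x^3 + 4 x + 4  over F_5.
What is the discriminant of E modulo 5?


4 a^3 + 27 b^2 = 4*4^3 + 27*4^2 = 256 + 432 = 688
Delta = -16 * (688) = -11008
Delta mod 5 = 2

Delta = 2 (mod 5)


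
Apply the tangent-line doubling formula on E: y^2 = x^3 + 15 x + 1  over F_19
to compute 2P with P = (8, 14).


Doubling: s = (3 x1^2 + a) / (2 y1)
s = (3*8^2 + 15) / (2*14) mod 19 = 4
x3 = s^2 - 2 x1 mod 19 = 4^2 - 2*8 = 0
y3 = s (x1 - x3) - y1 mod 19 = 4 * (8 - 0) - 14 = 18

2P = (0, 18)


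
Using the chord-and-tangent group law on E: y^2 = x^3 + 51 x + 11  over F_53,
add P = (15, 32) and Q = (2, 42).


P != Q, so use the chord formula.
s = (y2 - y1) / (x2 - x1) = (10) / (40) mod 53 = 40
x3 = s^2 - x1 - x2 mod 53 = 40^2 - 15 - 2 = 46
y3 = s (x1 - x3) - y1 mod 53 = 40 * (15 - 46) - 32 = 0

P + Q = (46, 0)


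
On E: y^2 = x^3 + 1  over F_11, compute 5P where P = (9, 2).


k = 5 = 101_2 (binary, LSB first: 101)
Double-and-add from P = (9, 2):
  bit 0 = 1: acc = O + (9, 2) = (9, 2)
  bit 1 = 0: acc unchanged = (9, 2)
  bit 2 = 1: acc = (9, 2) + (0, 10) = (7, 6)

5P = (7, 6)


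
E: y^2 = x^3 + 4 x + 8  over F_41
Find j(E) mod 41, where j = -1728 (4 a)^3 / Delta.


Delta = -16(4 a^3 + 27 b^2) mod 41 = 31
-1728 * (4 a)^3 = -1728 * (4*4)^3 mod 41 = 24
j = 24 * 31^(-1) mod 41 = 14

j = 14 (mod 41)


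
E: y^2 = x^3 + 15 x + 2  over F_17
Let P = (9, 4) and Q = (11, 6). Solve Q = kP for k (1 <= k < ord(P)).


Enumerate multiples of P until we hit Q = (11, 6):
  1P = (9, 4)
  2P = (1, 16)
  3P = (5, 7)
  4P = (11, 6)
Match found at i = 4.

k = 4


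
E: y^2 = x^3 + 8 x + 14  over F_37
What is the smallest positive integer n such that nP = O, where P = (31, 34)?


Compute successive multiples of P until we hit O:
  1P = (31, 34)
  2P = (24, 28)
  3P = (22, 16)
  4P = (25, 15)
  5P = (27, 28)
  6P = (9, 36)
  7P = (23, 9)
  8P = (13, 13)
  ... (continuing to 23P)
  23P = O

ord(P) = 23


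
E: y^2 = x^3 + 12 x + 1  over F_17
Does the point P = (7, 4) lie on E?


Check whether y^2 = x^3 + 12 x + 1 (mod 17) for (x, y) = (7, 4).
LHS: y^2 = 4^2 mod 17 = 16
RHS: x^3 + 12 x + 1 = 7^3 + 12*7 + 1 mod 17 = 3
LHS != RHS

No, not on the curve


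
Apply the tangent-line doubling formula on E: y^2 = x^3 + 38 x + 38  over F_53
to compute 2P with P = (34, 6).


Doubling: s = (3 x1^2 + a) / (2 y1)
s = (3*34^2 + 38) / (2*6) mod 53 = 36
x3 = s^2 - 2 x1 mod 53 = 36^2 - 2*34 = 9
y3 = s (x1 - x3) - y1 mod 53 = 36 * (34 - 9) - 6 = 46

2P = (9, 46)


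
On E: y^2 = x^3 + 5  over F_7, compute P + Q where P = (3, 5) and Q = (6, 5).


P != Q, so use the chord formula.
s = (y2 - y1) / (x2 - x1) = (0) / (3) mod 7 = 0
x3 = s^2 - x1 - x2 mod 7 = 0^2 - 3 - 6 = 5
y3 = s (x1 - x3) - y1 mod 7 = 0 * (3 - 5) - 5 = 2

P + Q = (5, 2)


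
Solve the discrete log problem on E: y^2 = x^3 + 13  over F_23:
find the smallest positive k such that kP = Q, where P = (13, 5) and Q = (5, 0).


Enumerate multiples of P until we hit Q = (5, 0):
  1P = (13, 5)
  2P = (0, 17)
  3P = (5, 0)
Match found at i = 3.

k = 3


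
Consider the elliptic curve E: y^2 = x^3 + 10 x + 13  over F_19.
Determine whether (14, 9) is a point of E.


Check whether y^2 = x^3 + 10 x + 13 (mod 19) for (x, y) = (14, 9).
LHS: y^2 = 9^2 mod 19 = 5
RHS: x^3 + 10 x + 13 = 14^3 + 10*14 + 13 mod 19 = 9
LHS != RHS

No, not on the curve


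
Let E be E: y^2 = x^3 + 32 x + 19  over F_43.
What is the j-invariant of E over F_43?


Delta = -16(4 a^3 + 27 b^2) mod 43 = 10
-1728 * (4 a)^3 = -1728 * (4*32)^3 mod 43 = 8
j = 8 * 10^(-1) mod 43 = 18

j = 18 (mod 43)


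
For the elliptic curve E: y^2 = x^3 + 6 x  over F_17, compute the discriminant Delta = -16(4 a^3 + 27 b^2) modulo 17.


4 a^3 + 27 b^2 = 4*6^3 + 27*0^2 = 864 + 0 = 864
Delta = -16 * (864) = -13824
Delta mod 17 = 14

Delta = 14 (mod 17)


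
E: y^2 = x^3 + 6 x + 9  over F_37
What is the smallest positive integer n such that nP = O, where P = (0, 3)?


Compute successive multiples of P until we hit O:
  1P = (0, 3)
  2P = (1, 33)
  3P = (11, 0)
  4P = (1, 4)
  5P = (0, 34)
  6P = O

ord(P) = 6


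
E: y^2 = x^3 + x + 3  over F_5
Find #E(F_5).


For each x in F_5, count y with y^2 = x^3 + 1 x + 3 mod 5:
  x = 1: RHS = 0, y in [0]  -> 1 point(s)
  x = 4: RHS = 1, y in [1, 4]  -> 2 point(s)
Affine points: 3. Add the point at infinity: total = 4.

#E(F_5) = 4


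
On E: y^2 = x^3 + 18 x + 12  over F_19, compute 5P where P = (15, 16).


k = 5 = 101_2 (binary, LSB first: 101)
Double-and-add from P = (15, 16):
  bit 0 = 1: acc = O + (15, 16) = (15, 16)
  bit 1 = 0: acc unchanged = (15, 16)
  bit 2 = 1: acc = (15, 16) + (15, 16) = (15, 3)

5P = (15, 3)


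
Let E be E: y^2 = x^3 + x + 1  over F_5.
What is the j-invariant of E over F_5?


Delta = -16(4 a^3 + 27 b^2) mod 5 = 4
-1728 * (4 a)^3 = -1728 * (4*1)^3 mod 5 = 3
j = 3 * 4^(-1) mod 5 = 2

j = 2 (mod 5)


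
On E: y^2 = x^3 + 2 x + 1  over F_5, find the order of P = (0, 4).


Compute successive multiples of P until we hit O:
  1P = (0, 4)
  2P = (1, 2)
  3P = (3, 2)
  4P = (3, 3)
  5P = (1, 3)
  6P = (0, 1)
  7P = O

ord(P) = 7


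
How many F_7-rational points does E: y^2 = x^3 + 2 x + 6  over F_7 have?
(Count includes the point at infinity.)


For each x in F_7, count y with y^2 = x^3 + 2 x + 6 mod 7:
  x = 1: RHS = 2, y in [3, 4]  -> 2 point(s)
  x = 2: RHS = 4, y in [2, 5]  -> 2 point(s)
  x = 3: RHS = 4, y in [2, 5]  -> 2 point(s)
  x = 4: RHS = 1, y in [1, 6]  -> 2 point(s)
  x = 5: RHS = 1, y in [1, 6]  -> 2 point(s)
Affine points: 10. Add the point at infinity: total = 11.

#E(F_7) = 11


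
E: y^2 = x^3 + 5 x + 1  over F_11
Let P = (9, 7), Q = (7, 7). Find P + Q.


P != Q, so use the chord formula.
s = (y2 - y1) / (x2 - x1) = (0) / (9) mod 11 = 0
x3 = s^2 - x1 - x2 mod 11 = 0^2 - 9 - 7 = 6
y3 = s (x1 - x3) - y1 mod 11 = 0 * (9 - 6) - 7 = 4

P + Q = (6, 4)


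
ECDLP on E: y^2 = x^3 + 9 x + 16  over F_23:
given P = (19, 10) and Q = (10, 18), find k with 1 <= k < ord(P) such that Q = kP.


Enumerate multiples of P until we hit Q = (10, 18):
  1P = (19, 10)
  2P = (1, 16)
  3P = (21, 6)
  4P = (10, 18)
Match found at i = 4.

k = 4


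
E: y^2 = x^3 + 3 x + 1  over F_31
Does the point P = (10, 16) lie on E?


Check whether y^2 = x^3 + 3 x + 1 (mod 31) for (x, y) = (10, 16).
LHS: y^2 = 16^2 mod 31 = 8
RHS: x^3 + 3 x + 1 = 10^3 + 3*10 + 1 mod 31 = 8
LHS = RHS

Yes, on the curve


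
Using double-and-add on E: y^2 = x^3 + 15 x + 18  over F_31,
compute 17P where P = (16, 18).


k = 17 = 10001_2 (binary, LSB first: 10001)
Double-and-add from P = (16, 18):
  bit 0 = 1: acc = O + (16, 18) = (16, 18)
  bit 1 = 0: acc unchanged = (16, 18)
  bit 2 = 0: acc unchanged = (16, 18)
  bit 3 = 0: acc unchanged = (16, 18)
  bit 4 = 1: acc = (16, 18) + (27, 24) = (7, 1)

17P = (7, 1)


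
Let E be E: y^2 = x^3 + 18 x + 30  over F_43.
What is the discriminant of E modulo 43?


4 a^3 + 27 b^2 = 4*18^3 + 27*30^2 = 23328 + 24300 = 47628
Delta = -16 * (47628) = -762048
Delta mod 43 = 41

Delta = 41 (mod 43)


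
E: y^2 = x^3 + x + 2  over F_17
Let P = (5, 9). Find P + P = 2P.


Doubling: s = (3 x1^2 + a) / (2 y1)
s = (3*5^2 + 1) / (2*9) mod 17 = 8
x3 = s^2 - 2 x1 mod 17 = 8^2 - 2*5 = 3
y3 = s (x1 - x3) - y1 mod 17 = 8 * (5 - 3) - 9 = 7

2P = (3, 7)


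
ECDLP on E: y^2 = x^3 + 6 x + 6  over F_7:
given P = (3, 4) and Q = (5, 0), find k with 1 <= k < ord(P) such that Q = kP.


Enumerate multiples of P until we hit Q = (5, 0):
  1P = (3, 4)
  2P = (5, 0)
Match found at i = 2.

k = 2


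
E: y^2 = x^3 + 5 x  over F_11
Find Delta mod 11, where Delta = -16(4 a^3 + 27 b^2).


4 a^3 + 27 b^2 = 4*5^3 + 27*0^2 = 500 + 0 = 500
Delta = -16 * (500) = -8000
Delta mod 11 = 8

Delta = 8 (mod 11)


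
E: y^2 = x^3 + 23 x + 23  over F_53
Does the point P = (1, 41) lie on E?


Check whether y^2 = x^3 + 23 x + 23 (mod 53) for (x, y) = (1, 41).
LHS: y^2 = 41^2 mod 53 = 38
RHS: x^3 + 23 x + 23 = 1^3 + 23*1 + 23 mod 53 = 47
LHS != RHS

No, not on the curve


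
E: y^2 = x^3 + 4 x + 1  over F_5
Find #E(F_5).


For each x in F_5, count y with y^2 = x^3 + 4 x + 1 mod 5:
  x = 0: RHS = 1, y in [1, 4]  -> 2 point(s)
  x = 1: RHS = 1, y in [1, 4]  -> 2 point(s)
  x = 3: RHS = 0, y in [0]  -> 1 point(s)
  x = 4: RHS = 1, y in [1, 4]  -> 2 point(s)
Affine points: 7. Add the point at infinity: total = 8.

#E(F_5) = 8


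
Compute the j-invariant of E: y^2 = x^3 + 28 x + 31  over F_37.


Delta = -16(4 a^3 + 27 b^2) mod 37 = 24
-1728 * (4 a)^3 = -1728 * (4*28)^3 mod 37 = 11
j = 11 * 24^(-1) mod 37 = 2

j = 2 (mod 37)


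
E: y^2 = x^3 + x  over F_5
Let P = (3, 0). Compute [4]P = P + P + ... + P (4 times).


k = 4 = 100_2 (binary, LSB first: 001)
Double-and-add from P = (3, 0):
  bit 0 = 0: acc unchanged = O
  bit 1 = 0: acc unchanged = O
  bit 2 = 1: acc = O + O = O

4P = O


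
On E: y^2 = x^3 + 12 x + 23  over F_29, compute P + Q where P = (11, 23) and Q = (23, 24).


P != Q, so use the chord formula.
s = (y2 - y1) / (x2 - x1) = (1) / (12) mod 29 = 17
x3 = s^2 - x1 - x2 mod 29 = 17^2 - 11 - 23 = 23
y3 = s (x1 - x3) - y1 mod 29 = 17 * (11 - 23) - 23 = 5

P + Q = (23, 5)


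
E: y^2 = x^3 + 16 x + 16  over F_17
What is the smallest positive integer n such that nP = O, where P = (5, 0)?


Compute successive multiples of P until we hit O:
  1P = (5, 0)
  2P = O

ord(P) = 2


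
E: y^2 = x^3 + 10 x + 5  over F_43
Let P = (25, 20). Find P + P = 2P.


Doubling: s = (3 x1^2 + a) / (2 y1)
s = (3*25^2 + 10) / (2*20) mod 43 = 31
x3 = s^2 - 2 x1 mod 43 = 31^2 - 2*25 = 8
y3 = s (x1 - x3) - y1 mod 43 = 31 * (25 - 8) - 20 = 34

2P = (8, 34)


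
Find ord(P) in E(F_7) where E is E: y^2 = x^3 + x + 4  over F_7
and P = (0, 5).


Compute successive multiples of P until we hit O:
  1P = (0, 5)
  2P = (4, 3)
  3P = (5, 1)
  4P = (6, 4)
  5P = (2, 0)
  6P = (6, 3)
  7P = (5, 6)
  8P = (4, 4)
  ... (continuing to 10P)
  10P = O

ord(P) = 10


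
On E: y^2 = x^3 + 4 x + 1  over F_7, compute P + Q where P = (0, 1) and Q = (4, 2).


P != Q, so use the chord formula.
s = (y2 - y1) / (x2 - x1) = (1) / (4) mod 7 = 2
x3 = s^2 - x1 - x2 mod 7 = 2^2 - 0 - 4 = 0
y3 = s (x1 - x3) - y1 mod 7 = 2 * (0 - 0) - 1 = 6

P + Q = (0, 6)


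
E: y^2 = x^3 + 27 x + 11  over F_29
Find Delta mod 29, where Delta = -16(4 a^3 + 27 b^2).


4 a^3 + 27 b^2 = 4*27^3 + 27*11^2 = 78732 + 3267 = 81999
Delta = -16 * (81999) = -1311984
Delta mod 29 = 5

Delta = 5 (mod 29)


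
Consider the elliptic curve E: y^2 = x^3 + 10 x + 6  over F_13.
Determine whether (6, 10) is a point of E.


Check whether y^2 = x^3 + 10 x + 6 (mod 13) for (x, y) = (6, 10).
LHS: y^2 = 10^2 mod 13 = 9
RHS: x^3 + 10 x + 6 = 6^3 + 10*6 + 6 mod 13 = 9
LHS = RHS

Yes, on the curve


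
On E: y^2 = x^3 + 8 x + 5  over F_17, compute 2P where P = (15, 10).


k = 2 = 10_2 (binary, LSB first: 01)
Double-and-add from P = (15, 10):
  bit 0 = 0: acc unchanged = O
  bit 1 = 1: acc = O + (5, 0) = (5, 0)

2P = (5, 0)


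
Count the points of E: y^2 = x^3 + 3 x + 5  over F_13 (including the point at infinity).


For each x in F_13, count y with y^2 = x^3 + 3 x + 5 mod 13:
  x = 1: RHS = 9, y in [3, 10]  -> 2 point(s)
  x = 4: RHS = 3, y in [4, 9]  -> 2 point(s)
  x = 11: RHS = 4, y in [2, 11]  -> 2 point(s)
  x = 12: RHS = 1, y in [1, 12]  -> 2 point(s)
Affine points: 8. Add the point at infinity: total = 9.

#E(F_13) = 9


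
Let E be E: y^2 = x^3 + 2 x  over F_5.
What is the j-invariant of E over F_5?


Delta = -16(4 a^3 + 27 b^2) mod 5 = 3
-1728 * (4 a)^3 = -1728 * (4*2)^3 mod 5 = 4
j = 4 * 3^(-1) mod 5 = 3

j = 3 (mod 5)


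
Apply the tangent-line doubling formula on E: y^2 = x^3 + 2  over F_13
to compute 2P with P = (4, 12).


Doubling: s = (3 x1^2 + a) / (2 y1)
s = (3*4^2 + 0) / (2*12) mod 13 = 2
x3 = s^2 - 2 x1 mod 13 = 2^2 - 2*4 = 9
y3 = s (x1 - x3) - y1 mod 13 = 2 * (4 - 9) - 12 = 4

2P = (9, 4)


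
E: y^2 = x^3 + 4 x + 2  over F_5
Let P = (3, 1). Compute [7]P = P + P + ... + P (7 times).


k = 7 = 111_2 (binary, LSB first: 111)
Double-and-add from P = (3, 1):
  bit 0 = 1: acc = O + (3, 1) = (3, 1)
  bit 1 = 1: acc = (3, 1) + (3, 4) = O
  bit 2 = 1: acc = O + (3, 1) = (3, 1)

7P = (3, 1)


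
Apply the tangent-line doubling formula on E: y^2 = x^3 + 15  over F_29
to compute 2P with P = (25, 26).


Doubling: s = (3 x1^2 + a) / (2 y1)
s = (3*25^2 + 0) / (2*26) mod 29 = 21
x3 = s^2 - 2 x1 mod 29 = 21^2 - 2*25 = 14
y3 = s (x1 - x3) - y1 mod 29 = 21 * (25 - 14) - 26 = 2

2P = (14, 2)


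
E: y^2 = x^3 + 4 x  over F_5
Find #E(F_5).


For each x in F_5, count y with y^2 = x^3 + 4 x + 0 mod 5:
  x = 0: RHS = 0, y in [0]  -> 1 point(s)
  x = 1: RHS = 0, y in [0]  -> 1 point(s)
  x = 2: RHS = 1, y in [1, 4]  -> 2 point(s)
  x = 3: RHS = 4, y in [2, 3]  -> 2 point(s)
  x = 4: RHS = 0, y in [0]  -> 1 point(s)
Affine points: 7. Add the point at infinity: total = 8.

#E(F_5) = 8


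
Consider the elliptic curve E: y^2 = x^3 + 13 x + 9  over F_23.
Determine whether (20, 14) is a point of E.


Check whether y^2 = x^3 + 13 x + 9 (mod 23) for (x, y) = (20, 14).
LHS: y^2 = 14^2 mod 23 = 12
RHS: x^3 + 13 x + 9 = 20^3 + 13*20 + 9 mod 23 = 12
LHS = RHS

Yes, on the curve


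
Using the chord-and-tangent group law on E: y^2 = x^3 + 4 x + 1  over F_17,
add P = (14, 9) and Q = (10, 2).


P != Q, so use the chord formula.
s = (y2 - y1) / (x2 - x1) = (10) / (13) mod 17 = 6
x3 = s^2 - x1 - x2 mod 17 = 6^2 - 14 - 10 = 12
y3 = s (x1 - x3) - y1 mod 17 = 6 * (14 - 12) - 9 = 3

P + Q = (12, 3)


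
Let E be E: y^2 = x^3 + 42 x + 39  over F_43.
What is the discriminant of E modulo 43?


4 a^3 + 27 b^2 = 4*42^3 + 27*39^2 = 296352 + 41067 = 337419
Delta = -16 * (337419) = -5398704
Delta mod 43 = 32

Delta = 32 (mod 43)


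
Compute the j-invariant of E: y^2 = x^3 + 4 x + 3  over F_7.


Delta = -16(4 a^3 + 27 b^2) mod 7 = 3
-1728 * (4 a)^3 = -1728 * (4*4)^3 mod 7 = 1
j = 1 * 3^(-1) mod 7 = 5

j = 5 (mod 7)


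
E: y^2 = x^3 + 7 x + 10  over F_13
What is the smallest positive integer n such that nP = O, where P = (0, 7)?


Compute successive multiples of P until we hit O:
  1P = (0, 7)
  2P = (10, 1)
  3P = (7, 5)
  4P = (9, 3)
  5P = (5, 1)
  6P = (11, 1)
  7P = (11, 12)
  8P = (5, 12)
  ... (continuing to 13P)
  13P = O

ord(P) = 13


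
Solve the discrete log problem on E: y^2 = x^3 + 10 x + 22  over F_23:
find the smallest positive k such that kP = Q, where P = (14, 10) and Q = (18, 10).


Enumerate multiples of P until we hit Q = (18, 10):
  1P = (14, 10)
  2P = (18, 13)
  3P = (16, 0)
  4P = (18, 10)
Match found at i = 4.

k = 4


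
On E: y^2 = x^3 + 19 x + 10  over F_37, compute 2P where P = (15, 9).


Doubling: s = (3 x1^2 + a) / (2 y1)
s = (3*15^2 + 19) / (2*9) mod 37 = 18
x3 = s^2 - 2 x1 mod 37 = 18^2 - 2*15 = 35
y3 = s (x1 - x3) - y1 mod 37 = 18 * (15 - 35) - 9 = 1

2P = (35, 1)


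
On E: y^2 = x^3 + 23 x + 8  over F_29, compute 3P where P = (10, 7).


k = 3 = 11_2 (binary, LSB first: 11)
Double-and-add from P = (10, 7):
  bit 0 = 1: acc = O + (10, 7) = (10, 7)
  bit 1 = 1: acc = (10, 7) + (15, 4) = (9, 4)

3P = (9, 4)


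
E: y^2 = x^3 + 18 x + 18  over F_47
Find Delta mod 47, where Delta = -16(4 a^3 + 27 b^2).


4 a^3 + 27 b^2 = 4*18^3 + 27*18^2 = 23328 + 8748 = 32076
Delta = -16 * (32076) = -513216
Delta mod 47 = 24

Delta = 24 (mod 47)


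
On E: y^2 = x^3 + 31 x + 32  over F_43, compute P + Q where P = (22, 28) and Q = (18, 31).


P != Q, so use the chord formula.
s = (y2 - y1) / (x2 - x1) = (3) / (39) mod 43 = 10
x3 = s^2 - x1 - x2 mod 43 = 10^2 - 22 - 18 = 17
y3 = s (x1 - x3) - y1 mod 43 = 10 * (22 - 17) - 28 = 22

P + Q = (17, 22)


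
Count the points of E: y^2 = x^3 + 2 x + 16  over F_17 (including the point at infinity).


For each x in F_17, count y with y^2 = x^3 + 2 x + 16 mod 17:
  x = 0: RHS = 16, y in [4, 13]  -> 2 point(s)
  x = 1: RHS = 2, y in [6, 11]  -> 2 point(s)
  x = 3: RHS = 15, y in [7, 10]  -> 2 point(s)
  x = 5: RHS = 15, y in [7, 10]  -> 2 point(s)
  x = 7: RHS = 16, y in [4, 13]  -> 2 point(s)
  x = 8: RHS = 0, y in [0]  -> 1 point(s)
  x = 9: RHS = 15, y in [7, 10]  -> 2 point(s)
  x = 10: RHS = 16, y in [4, 13]  -> 2 point(s)
  x = 11: RHS = 9, y in [3, 14]  -> 2 point(s)
  x = 12: RHS = 0, y in [0]  -> 1 point(s)
  x = 14: RHS = 0, y in [0]  -> 1 point(s)
  x = 15: RHS = 4, y in [2, 15]  -> 2 point(s)
  x = 16: RHS = 13, y in [8, 9]  -> 2 point(s)
Affine points: 23. Add the point at infinity: total = 24.

#E(F_17) = 24


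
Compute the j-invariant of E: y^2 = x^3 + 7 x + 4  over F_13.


Delta = -16(4 a^3 + 27 b^2) mod 13 = 9
-1728 * (4 a)^3 = -1728 * (4*7)^3 mod 13 = 8
j = 8 * 9^(-1) mod 13 = 11

j = 11 (mod 13)


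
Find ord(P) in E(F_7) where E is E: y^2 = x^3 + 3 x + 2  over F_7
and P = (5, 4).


Compute successive multiples of P until we hit O:
  1P = (5, 4)
  2P = (5, 3)
  3P = O

ord(P) = 3


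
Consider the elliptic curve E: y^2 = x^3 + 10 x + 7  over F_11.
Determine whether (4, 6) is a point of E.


Check whether y^2 = x^3 + 10 x + 7 (mod 11) for (x, y) = (4, 6).
LHS: y^2 = 6^2 mod 11 = 3
RHS: x^3 + 10 x + 7 = 4^3 + 10*4 + 7 mod 11 = 1
LHS != RHS

No, not on the curve


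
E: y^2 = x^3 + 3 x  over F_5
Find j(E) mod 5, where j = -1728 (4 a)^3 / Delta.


Delta = -16(4 a^3 + 27 b^2) mod 5 = 2
-1728 * (4 a)^3 = -1728 * (4*3)^3 mod 5 = 1
j = 1 * 2^(-1) mod 5 = 3

j = 3 (mod 5)


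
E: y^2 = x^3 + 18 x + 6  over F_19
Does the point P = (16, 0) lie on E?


Check whether y^2 = x^3 + 18 x + 6 (mod 19) for (x, y) = (16, 0).
LHS: y^2 = 0^2 mod 19 = 0
RHS: x^3 + 18 x + 6 = 16^3 + 18*16 + 6 mod 19 = 1
LHS != RHS

No, not on the curve


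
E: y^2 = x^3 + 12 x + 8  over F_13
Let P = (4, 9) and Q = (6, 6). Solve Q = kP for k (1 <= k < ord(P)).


Enumerate multiples of P until we hit Q = (6, 6):
  1P = (4, 9)
  2P = (6, 6)
Match found at i = 2.

k = 2


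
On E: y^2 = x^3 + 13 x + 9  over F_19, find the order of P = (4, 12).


Compute successive multiples of P until we hit O:
  1P = (4, 12)
  2P = (1, 17)
  3P = (2, 10)
  4P = (14, 16)
  5P = (8, 13)
  6P = (13, 0)
  7P = (8, 6)
  8P = (14, 3)
  ... (continuing to 12P)
  12P = O

ord(P) = 12


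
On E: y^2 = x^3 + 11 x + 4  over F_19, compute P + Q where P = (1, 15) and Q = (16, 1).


P != Q, so use the chord formula.
s = (y2 - y1) / (x2 - x1) = (5) / (15) mod 19 = 13
x3 = s^2 - x1 - x2 mod 19 = 13^2 - 1 - 16 = 0
y3 = s (x1 - x3) - y1 mod 19 = 13 * (1 - 0) - 15 = 17

P + Q = (0, 17)


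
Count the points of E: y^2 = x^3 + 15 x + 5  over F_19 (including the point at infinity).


For each x in F_19, count y with y^2 = x^3 + 15 x + 5 mod 19:
  x = 0: RHS = 5, y in [9, 10]  -> 2 point(s)
  x = 2: RHS = 5, y in [9, 10]  -> 2 point(s)
  x = 3: RHS = 1, y in [1, 18]  -> 2 point(s)
  x = 6: RHS = 7, y in [8, 11]  -> 2 point(s)
  x = 7: RHS = 16, y in [4, 15]  -> 2 point(s)
  x = 11: RHS = 0, y in [0]  -> 1 point(s)
  x = 16: RHS = 9, y in [3, 16]  -> 2 point(s)
  x = 17: RHS = 5, y in [9, 10]  -> 2 point(s)
Affine points: 15. Add the point at infinity: total = 16.

#E(F_19) = 16


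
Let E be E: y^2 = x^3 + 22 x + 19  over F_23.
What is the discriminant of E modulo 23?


4 a^3 + 27 b^2 = 4*22^3 + 27*19^2 = 42592 + 9747 = 52339
Delta = -16 * (52339) = -837424
Delta mod 23 = 6

Delta = 6 (mod 23)


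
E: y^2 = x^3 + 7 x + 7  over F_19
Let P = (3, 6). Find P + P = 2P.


Doubling: s = (3 x1^2 + a) / (2 y1)
s = (3*3^2 + 7) / (2*6) mod 19 = 6
x3 = s^2 - 2 x1 mod 19 = 6^2 - 2*3 = 11
y3 = s (x1 - x3) - y1 mod 19 = 6 * (3 - 11) - 6 = 3

2P = (11, 3)


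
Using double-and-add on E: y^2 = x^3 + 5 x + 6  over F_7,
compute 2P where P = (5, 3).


k = 2 = 10_2 (binary, LSB first: 01)
Double-and-add from P = (5, 3):
  bit 0 = 0: acc unchanged = O
  bit 1 = 1: acc = O + (6, 0) = (6, 0)

2P = (6, 0)


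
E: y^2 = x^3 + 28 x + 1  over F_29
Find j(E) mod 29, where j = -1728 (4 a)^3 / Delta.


Delta = -16(4 a^3 + 27 b^2) mod 29 = 9
-1728 * (4 a)^3 = -1728 * (4*28)^3 mod 29 = 15
j = 15 * 9^(-1) mod 29 = 21

j = 21 (mod 29)


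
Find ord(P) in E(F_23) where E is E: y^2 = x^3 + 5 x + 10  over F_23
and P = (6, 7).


Compute successive multiples of P until we hit O:
  1P = (6, 7)
  2P = (19, 8)
  3P = (1, 4)
  4P = (9, 5)
  5P = (11, 4)
  6P = (22, 21)
  7P = (22, 2)
  8P = (11, 19)
  ... (continuing to 13P)
  13P = O

ord(P) = 13


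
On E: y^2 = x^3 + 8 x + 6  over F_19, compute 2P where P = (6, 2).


Doubling: s = (3 x1^2 + a) / (2 y1)
s = (3*6^2 + 8) / (2*2) mod 19 = 10
x3 = s^2 - 2 x1 mod 19 = 10^2 - 2*6 = 12
y3 = s (x1 - x3) - y1 mod 19 = 10 * (6 - 12) - 2 = 14

2P = (12, 14)


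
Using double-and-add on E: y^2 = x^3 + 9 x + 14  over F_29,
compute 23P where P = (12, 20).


k = 23 = 10111_2 (binary, LSB first: 11101)
Double-and-add from P = (12, 20):
  bit 0 = 1: acc = O + (12, 20) = (12, 20)
  bit 1 = 1: acc = (12, 20) + (18, 11) = (23, 11)
  bit 2 = 1: acc = (23, 11) + (16, 7) = (14, 19)
  bit 3 = 0: acc unchanged = (14, 19)
  bit 4 = 1: acc = (14, 19) + (1, 16) = (18, 18)

23P = (18, 18)


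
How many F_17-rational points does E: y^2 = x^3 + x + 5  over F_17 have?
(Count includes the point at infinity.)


For each x in F_17, count y with y^2 = x^3 + 1 x + 5 mod 17:
  x = 2: RHS = 15, y in [7, 10]  -> 2 point(s)
  x = 3: RHS = 1, y in [1, 16]  -> 2 point(s)
  x = 5: RHS = 16, y in [4, 13]  -> 2 point(s)
  x = 7: RHS = 15, y in [7, 10]  -> 2 point(s)
  x = 8: RHS = 15, y in [7, 10]  -> 2 point(s)
  x = 11: RHS = 4, y in [2, 15]  -> 2 point(s)
  x = 14: RHS = 9, y in [3, 14]  -> 2 point(s)
Affine points: 14. Add the point at infinity: total = 15.

#E(F_17) = 15


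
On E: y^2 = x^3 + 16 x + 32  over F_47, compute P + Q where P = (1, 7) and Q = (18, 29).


P != Q, so use the chord formula.
s = (y2 - y1) / (x2 - x1) = (22) / (17) mod 47 = 40
x3 = s^2 - x1 - x2 mod 47 = 40^2 - 1 - 18 = 30
y3 = s (x1 - x3) - y1 mod 47 = 40 * (1 - 30) - 7 = 8

P + Q = (30, 8)


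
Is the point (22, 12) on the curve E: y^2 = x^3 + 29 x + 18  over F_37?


Check whether y^2 = x^3 + 29 x + 18 (mod 37) for (x, y) = (22, 12).
LHS: y^2 = 12^2 mod 37 = 33
RHS: x^3 + 29 x + 18 = 22^3 + 29*22 + 18 mod 37 = 19
LHS != RHS

No, not on the curve


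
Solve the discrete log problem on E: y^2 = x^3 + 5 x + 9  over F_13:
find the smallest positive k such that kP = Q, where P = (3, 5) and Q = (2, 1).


Enumerate multiples of P until we hit Q = (2, 1):
  1P = (3, 5)
  2P = (11, 11)
  3P = (2, 12)
  4P = (5, 9)
  5P = (9, 9)
  6P = (0, 10)
  7P = (7, 6)
  8P = (12, 9)
  9P = (12, 4)
  10P = (7, 7)
  11P = (0, 3)
  12P = (9, 4)
  13P = (5, 4)
  14P = (2, 1)
Match found at i = 14.

k = 14


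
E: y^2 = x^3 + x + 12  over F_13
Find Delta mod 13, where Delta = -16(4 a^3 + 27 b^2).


4 a^3 + 27 b^2 = 4*1^3 + 27*12^2 = 4 + 3888 = 3892
Delta = -16 * (3892) = -62272
Delta mod 13 = 11

Delta = 11 (mod 13)


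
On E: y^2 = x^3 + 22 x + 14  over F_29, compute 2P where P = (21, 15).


Doubling: s = (3 x1^2 + a) / (2 y1)
s = (3*21^2 + 22) / (2*15) mod 29 = 11
x3 = s^2 - 2 x1 mod 29 = 11^2 - 2*21 = 21
y3 = s (x1 - x3) - y1 mod 29 = 11 * (21 - 21) - 15 = 14

2P = (21, 14)


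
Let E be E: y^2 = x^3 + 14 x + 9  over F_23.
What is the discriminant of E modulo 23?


4 a^3 + 27 b^2 = 4*14^3 + 27*9^2 = 10976 + 2187 = 13163
Delta = -16 * (13163) = -210608
Delta mod 23 = 3

Delta = 3 (mod 23)


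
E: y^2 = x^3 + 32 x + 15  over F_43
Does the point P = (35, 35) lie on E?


Check whether y^2 = x^3 + 32 x + 15 (mod 43) for (x, y) = (35, 35).
LHS: y^2 = 35^2 mod 43 = 21
RHS: x^3 + 32 x + 15 = 35^3 + 32*35 + 15 mod 43 = 21
LHS = RHS

Yes, on the curve


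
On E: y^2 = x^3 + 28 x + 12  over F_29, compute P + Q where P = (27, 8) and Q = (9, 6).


P != Q, so use the chord formula.
s = (y2 - y1) / (x2 - x1) = (27) / (11) mod 29 = 13
x3 = s^2 - x1 - x2 mod 29 = 13^2 - 27 - 9 = 17
y3 = s (x1 - x3) - y1 mod 29 = 13 * (27 - 17) - 8 = 6

P + Q = (17, 6)


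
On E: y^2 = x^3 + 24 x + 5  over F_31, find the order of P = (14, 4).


Compute successive multiples of P until we hit O:
  1P = (14, 4)
  2P = (4, 17)
  3P = (15, 19)
  4P = (10, 25)
  5P = (21, 25)
  6P = (5, 23)
  7P = (0, 25)
  8P = (27, 0)
  ... (continuing to 16P)
  16P = O

ord(P) = 16


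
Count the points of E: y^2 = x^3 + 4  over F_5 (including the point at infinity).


For each x in F_5, count y with y^2 = x^3 + 0 x + 4 mod 5:
  x = 0: RHS = 4, y in [2, 3]  -> 2 point(s)
  x = 1: RHS = 0, y in [0]  -> 1 point(s)
  x = 3: RHS = 1, y in [1, 4]  -> 2 point(s)
Affine points: 5. Add the point at infinity: total = 6.

#E(F_5) = 6


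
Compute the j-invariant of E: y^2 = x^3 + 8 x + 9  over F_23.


Delta = -16(4 a^3 + 27 b^2) mod 23 = 21
-1728 * (4 a)^3 = -1728 * (4*8)^3 mod 23 = 21
j = 21 * 21^(-1) mod 23 = 1

j = 1 (mod 23)


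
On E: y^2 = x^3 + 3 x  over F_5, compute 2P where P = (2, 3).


k = 2 = 10_2 (binary, LSB first: 01)
Double-and-add from P = (2, 3):
  bit 0 = 0: acc unchanged = O
  bit 1 = 1: acc = O + (1, 2) = (1, 2)

2P = (1, 2)


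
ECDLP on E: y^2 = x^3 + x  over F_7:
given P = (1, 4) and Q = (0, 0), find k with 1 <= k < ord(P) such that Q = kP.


Enumerate multiples of P until we hit Q = (0, 0):
  1P = (1, 4)
  2P = (0, 0)
Match found at i = 2.

k = 2


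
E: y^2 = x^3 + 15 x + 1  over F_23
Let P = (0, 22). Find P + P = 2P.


Doubling: s = (3 x1^2 + a) / (2 y1)
s = (3*0^2 + 15) / (2*22) mod 23 = 4
x3 = s^2 - 2 x1 mod 23 = 4^2 - 2*0 = 16
y3 = s (x1 - x3) - y1 mod 23 = 4 * (0 - 16) - 22 = 6

2P = (16, 6)


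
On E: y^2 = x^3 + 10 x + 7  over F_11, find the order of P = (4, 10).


Compute successive multiples of P until we hit O:
  1P = (4, 10)
  2P = (8, 7)
  3P = (3, 3)
  4P = (9, 10)
  5P = (9, 1)
  6P = (3, 8)
  7P = (8, 4)
  8P = (4, 1)
  ... (continuing to 9P)
  9P = O

ord(P) = 9


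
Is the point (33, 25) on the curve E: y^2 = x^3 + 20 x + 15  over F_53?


Check whether y^2 = x^3 + 20 x + 15 (mod 53) for (x, y) = (33, 25).
LHS: y^2 = 25^2 mod 53 = 42
RHS: x^3 + 20 x + 15 = 33^3 + 20*33 + 15 mod 53 = 42
LHS = RHS

Yes, on the curve


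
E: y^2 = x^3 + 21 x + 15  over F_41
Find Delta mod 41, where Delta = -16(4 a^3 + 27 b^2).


4 a^3 + 27 b^2 = 4*21^3 + 27*15^2 = 37044 + 6075 = 43119
Delta = -16 * (43119) = -689904
Delta mod 41 = 3

Delta = 3 (mod 41)


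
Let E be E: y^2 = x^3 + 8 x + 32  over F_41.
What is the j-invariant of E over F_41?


Delta = -16(4 a^3 + 27 b^2) mod 41 = 13
-1728 * (4 a)^3 = -1728 * (4*8)^3 mod 41 = 28
j = 28 * 13^(-1) mod 41 = 40

j = 40 (mod 41)


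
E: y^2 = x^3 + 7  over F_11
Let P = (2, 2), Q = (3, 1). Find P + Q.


P != Q, so use the chord formula.
s = (y2 - y1) / (x2 - x1) = (10) / (1) mod 11 = 10
x3 = s^2 - x1 - x2 mod 11 = 10^2 - 2 - 3 = 7
y3 = s (x1 - x3) - y1 mod 11 = 10 * (2 - 7) - 2 = 3

P + Q = (7, 3)


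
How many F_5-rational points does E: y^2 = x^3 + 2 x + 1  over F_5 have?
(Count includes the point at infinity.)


For each x in F_5, count y with y^2 = x^3 + 2 x + 1 mod 5:
  x = 0: RHS = 1, y in [1, 4]  -> 2 point(s)
  x = 1: RHS = 4, y in [2, 3]  -> 2 point(s)
  x = 3: RHS = 4, y in [2, 3]  -> 2 point(s)
Affine points: 6. Add the point at infinity: total = 7.

#E(F_5) = 7


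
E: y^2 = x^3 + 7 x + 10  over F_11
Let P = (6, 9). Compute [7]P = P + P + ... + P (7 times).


k = 7 = 111_2 (binary, LSB first: 111)
Double-and-add from P = (6, 9):
  bit 0 = 1: acc = O + (6, 9) = (6, 9)
  bit 1 = 1: acc = (6, 9) + (4, 5) = (5, 4)
  bit 2 = 1: acc = (5, 4) + (3, 6) = (4, 6)

7P = (4, 6)


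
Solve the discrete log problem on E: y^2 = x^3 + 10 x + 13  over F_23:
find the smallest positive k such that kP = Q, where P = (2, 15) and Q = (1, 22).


Enumerate multiples of P until we hit Q = (1, 22):
  1P = (2, 15)
  2P = (4, 5)
  3P = (19, 1)
  4P = (10, 20)
  5P = (6, 17)
  6P = (21, 10)
  7P = (3, 1)
  8P = (7, 9)
  9P = (9, 21)
  10P = (1, 22)
Match found at i = 10.

k = 10


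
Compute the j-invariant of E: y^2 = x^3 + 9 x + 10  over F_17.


Delta = -16(4 a^3 + 27 b^2) mod 17 = 6
-1728 * (4 a)^3 = -1728 * (4*9)^3 mod 17 = 14
j = 14 * 6^(-1) mod 17 = 8

j = 8 (mod 17)


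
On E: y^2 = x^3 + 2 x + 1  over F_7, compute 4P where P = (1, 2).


k = 4 = 100_2 (binary, LSB first: 001)
Double-and-add from P = (1, 2):
  bit 0 = 0: acc unchanged = O
  bit 1 = 0: acc unchanged = O
  bit 2 = 1: acc = O + (1, 5) = (1, 5)

4P = (1, 5)


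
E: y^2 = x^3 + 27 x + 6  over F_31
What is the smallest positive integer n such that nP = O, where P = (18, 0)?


Compute successive multiples of P until we hit O:
  1P = (18, 0)
  2P = O

ord(P) = 2


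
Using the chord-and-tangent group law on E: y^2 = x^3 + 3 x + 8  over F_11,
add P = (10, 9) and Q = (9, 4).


P != Q, so use the chord formula.
s = (y2 - y1) / (x2 - x1) = (6) / (10) mod 11 = 5
x3 = s^2 - x1 - x2 mod 11 = 5^2 - 10 - 9 = 6
y3 = s (x1 - x3) - y1 mod 11 = 5 * (10 - 6) - 9 = 0

P + Q = (6, 0)


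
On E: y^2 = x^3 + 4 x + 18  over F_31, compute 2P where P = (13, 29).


Doubling: s = (3 x1^2 + a) / (2 y1)
s = (3*13^2 + 4) / (2*29) mod 31 = 4
x3 = s^2 - 2 x1 mod 31 = 4^2 - 2*13 = 21
y3 = s (x1 - x3) - y1 mod 31 = 4 * (13 - 21) - 29 = 1

2P = (21, 1)


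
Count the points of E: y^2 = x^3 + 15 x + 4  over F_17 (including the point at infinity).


For each x in F_17, count y with y^2 = x^3 + 15 x + 4 mod 17:
  x = 0: RHS = 4, y in [2, 15]  -> 2 point(s)
  x = 2: RHS = 8, y in [5, 12]  -> 2 point(s)
  x = 3: RHS = 8, y in [5, 12]  -> 2 point(s)
  x = 4: RHS = 9, y in [3, 14]  -> 2 point(s)
  x = 5: RHS = 0, y in [0]  -> 1 point(s)
  x = 6: RHS = 4, y in [2, 15]  -> 2 point(s)
  x = 9: RHS = 1, y in [1, 16]  -> 2 point(s)
  x = 10: RHS = 15, y in [7, 10]  -> 2 point(s)
  x = 11: RHS = 4, y in [2, 15]  -> 2 point(s)
  x = 12: RHS = 8, y in [5, 12]  -> 2 point(s)
  x = 13: RHS = 16, y in [4, 13]  -> 2 point(s)
  x = 14: RHS = 0, y in [0]  -> 1 point(s)
  x = 15: RHS = 0, y in [0]  -> 1 point(s)
Affine points: 23. Add the point at infinity: total = 24.

#E(F_17) = 24


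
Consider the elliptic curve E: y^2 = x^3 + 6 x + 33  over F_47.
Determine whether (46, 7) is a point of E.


Check whether y^2 = x^3 + 6 x + 33 (mod 47) for (x, y) = (46, 7).
LHS: y^2 = 7^2 mod 47 = 2
RHS: x^3 + 6 x + 33 = 46^3 + 6*46 + 33 mod 47 = 26
LHS != RHS

No, not on the curve


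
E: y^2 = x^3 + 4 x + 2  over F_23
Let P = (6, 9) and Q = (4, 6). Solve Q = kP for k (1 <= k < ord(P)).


Enumerate multiples of P until we hit Q = (4, 6):
  1P = (6, 9)
  2P = (4, 6)
Match found at i = 2.

k = 2


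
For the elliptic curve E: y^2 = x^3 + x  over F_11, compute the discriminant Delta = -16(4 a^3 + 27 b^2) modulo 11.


4 a^3 + 27 b^2 = 4*1^3 + 27*0^2 = 4 + 0 = 4
Delta = -16 * (4) = -64
Delta mod 11 = 2

Delta = 2 (mod 11)


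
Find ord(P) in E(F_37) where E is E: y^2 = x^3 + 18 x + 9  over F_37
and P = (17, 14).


Compute successive multiples of P until we hit O:
  1P = (17, 14)
  2P = (36, 29)
  3P = (33, 24)
  4P = (3, 4)
  5P = (16, 29)
  6P = (7, 21)
  7P = (22, 8)
  8P = (32, 4)
  ... (continuing to 23P)
  23P = O

ord(P) = 23


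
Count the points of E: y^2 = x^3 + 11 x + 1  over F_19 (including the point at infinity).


For each x in F_19, count y with y^2 = x^3 + 11 x + 1 mod 19:
  x = 0: RHS = 1, y in [1, 18]  -> 2 point(s)
  x = 3: RHS = 4, y in [2, 17]  -> 2 point(s)
  x = 6: RHS = 17, y in [6, 13]  -> 2 point(s)
  x = 10: RHS = 9, y in [3, 16]  -> 2 point(s)
  x = 11: RHS = 9, y in [3, 16]  -> 2 point(s)
  x = 13: RHS = 4, y in [2, 17]  -> 2 point(s)
  x = 14: RHS = 11, y in [7, 12]  -> 2 point(s)
  x = 15: RHS = 7, y in [8, 11]  -> 2 point(s)
  x = 16: RHS = 17, y in [6, 13]  -> 2 point(s)
  x = 17: RHS = 9, y in [3, 16]  -> 2 point(s)
Affine points: 20. Add the point at infinity: total = 21.

#E(F_19) = 21


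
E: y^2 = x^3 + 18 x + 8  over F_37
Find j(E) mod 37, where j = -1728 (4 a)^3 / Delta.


Delta = -16(4 a^3 + 27 b^2) mod 37 = 36
-1728 * (4 a)^3 = -1728 * (4*18)^3 mod 37 = 23
j = 23 * 36^(-1) mod 37 = 14

j = 14 (mod 37)


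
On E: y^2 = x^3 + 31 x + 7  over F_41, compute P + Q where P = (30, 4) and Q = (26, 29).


P != Q, so use the chord formula.
s = (y2 - y1) / (x2 - x1) = (25) / (37) mod 41 = 4
x3 = s^2 - x1 - x2 mod 41 = 4^2 - 30 - 26 = 1
y3 = s (x1 - x3) - y1 mod 41 = 4 * (30 - 1) - 4 = 30

P + Q = (1, 30)


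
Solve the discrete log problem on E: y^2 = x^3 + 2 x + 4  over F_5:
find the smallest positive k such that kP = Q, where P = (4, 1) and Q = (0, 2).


Enumerate multiples of P until we hit Q = (0, 2):
  1P = (4, 1)
  2P = (2, 4)
  3P = (0, 3)
  4P = (0, 2)
Match found at i = 4.

k = 4


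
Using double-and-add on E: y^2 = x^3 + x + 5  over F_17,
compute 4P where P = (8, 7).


k = 4 = 100_2 (binary, LSB first: 001)
Double-and-add from P = (8, 7):
  bit 0 = 0: acc unchanged = O
  bit 1 = 0: acc unchanged = O
  bit 2 = 1: acc = O + (8, 10) = (8, 10)

4P = (8, 10)


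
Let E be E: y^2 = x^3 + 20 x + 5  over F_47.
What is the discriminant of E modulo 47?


4 a^3 + 27 b^2 = 4*20^3 + 27*5^2 = 32000 + 675 = 32675
Delta = -16 * (32675) = -522800
Delta mod 47 = 28

Delta = 28 (mod 47)


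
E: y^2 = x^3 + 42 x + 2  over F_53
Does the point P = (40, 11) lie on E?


Check whether y^2 = x^3 + 42 x + 2 (mod 53) for (x, y) = (40, 11).
LHS: y^2 = 11^2 mod 53 = 15
RHS: x^3 + 42 x + 2 = 40^3 + 42*40 + 2 mod 53 = 15
LHS = RHS

Yes, on the curve


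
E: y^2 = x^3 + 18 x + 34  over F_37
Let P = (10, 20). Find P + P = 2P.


Doubling: s = (3 x1^2 + a) / (2 y1)
s = (3*10^2 + 18) / (2*20) mod 37 = 32
x3 = s^2 - 2 x1 mod 37 = 32^2 - 2*10 = 5
y3 = s (x1 - x3) - y1 mod 37 = 32 * (10 - 5) - 20 = 29

2P = (5, 29)


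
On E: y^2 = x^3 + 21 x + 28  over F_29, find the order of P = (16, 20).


Compute successive multiples of P until we hit O:
  1P = (16, 20)
  2P = (10, 7)
  3P = (23, 18)
  4P = (25, 24)
  5P = (24, 28)
  6P = (19, 6)
  7P = (19, 23)
  8P = (24, 1)
  ... (continuing to 13P)
  13P = O

ord(P) = 13


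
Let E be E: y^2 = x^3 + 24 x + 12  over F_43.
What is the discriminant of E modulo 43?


4 a^3 + 27 b^2 = 4*24^3 + 27*12^2 = 55296 + 3888 = 59184
Delta = -16 * (59184) = -946944
Delta mod 43 = 2

Delta = 2 (mod 43)


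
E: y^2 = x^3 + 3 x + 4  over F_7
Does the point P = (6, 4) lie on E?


Check whether y^2 = x^3 + 3 x + 4 (mod 7) for (x, y) = (6, 4).
LHS: y^2 = 4^2 mod 7 = 2
RHS: x^3 + 3 x + 4 = 6^3 + 3*6 + 4 mod 7 = 0
LHS != RHS

No, not on the curve
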